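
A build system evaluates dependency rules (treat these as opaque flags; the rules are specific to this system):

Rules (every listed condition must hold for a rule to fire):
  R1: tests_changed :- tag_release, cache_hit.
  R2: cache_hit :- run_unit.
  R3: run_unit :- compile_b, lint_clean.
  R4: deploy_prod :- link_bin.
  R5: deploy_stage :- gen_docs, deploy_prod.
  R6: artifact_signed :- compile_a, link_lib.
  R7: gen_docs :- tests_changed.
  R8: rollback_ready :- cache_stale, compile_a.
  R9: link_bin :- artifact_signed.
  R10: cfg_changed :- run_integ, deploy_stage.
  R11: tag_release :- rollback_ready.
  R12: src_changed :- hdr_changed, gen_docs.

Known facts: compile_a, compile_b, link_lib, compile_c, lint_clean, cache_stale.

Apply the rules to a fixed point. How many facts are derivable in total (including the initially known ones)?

16

[1] R3 [run_unit :- compile_b, lint_clean.]; R6 [artifact_signed :- compile_a, link_lib.]; R8 [rollback_ready :- cache_stale, compile_a.]. ⇒ new: run_unit, artifact_signed, rollback_ready.
[2] R2 [cache_hit :- run_unit.]; R9 [link_bin :- artifact_signed.]; R11 [tag_release :- rollback_ready.]. ⇒ new: cache_hit, link_bin, tag_release.
[3] R1 [tests_changed :- tag_release, cache_hit.]; R4 [deploy_prod :- link_bin.]. ⇒ new: tests_changed, deploy_prod.
[4] R7 [gen_docs :- tests_changed.]. ⇒ new: gen_docs.
[5] R5 [deploy_stage :- gen_docs, deploy_prod.]. ⇒ new: deploy_stage.
Closure: {artifact_signed, cache_hit, cache_stale, compile_a, compile_b, compile_c, deploy_prod, deploy_stage, gen_docs, link_bin, link_lib, lint_clean, rollback_ready, run_unit, tag_release, tests_changed} — 16 facts.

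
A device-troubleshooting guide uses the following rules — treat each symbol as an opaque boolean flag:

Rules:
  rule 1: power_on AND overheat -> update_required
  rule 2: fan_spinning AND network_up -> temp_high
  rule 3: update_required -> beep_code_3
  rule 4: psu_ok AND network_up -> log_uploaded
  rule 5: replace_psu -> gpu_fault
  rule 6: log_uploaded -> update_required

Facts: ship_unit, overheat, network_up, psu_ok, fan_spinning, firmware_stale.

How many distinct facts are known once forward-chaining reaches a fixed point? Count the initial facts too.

10

[1] rule 2 [fan_spinning AND network_up -> temp_high]; rule 4 [psu_ok AND network_up -> log_uploaded]. ⇒ new: temp_high, log_uploaded.
[2] rule 6 [log_uploaded -> update_required]. ⇒ new: update_required.
[3] rule 3 [update_required -> beep_code_3]. ⇒ new: beep_code_3.
Closure: {beep_code_3, fan_spinning, firmware_stale, log_uploaded, network_up, overheat, psu_ok, ship_unit, temp_high, update_required} — 10 facts.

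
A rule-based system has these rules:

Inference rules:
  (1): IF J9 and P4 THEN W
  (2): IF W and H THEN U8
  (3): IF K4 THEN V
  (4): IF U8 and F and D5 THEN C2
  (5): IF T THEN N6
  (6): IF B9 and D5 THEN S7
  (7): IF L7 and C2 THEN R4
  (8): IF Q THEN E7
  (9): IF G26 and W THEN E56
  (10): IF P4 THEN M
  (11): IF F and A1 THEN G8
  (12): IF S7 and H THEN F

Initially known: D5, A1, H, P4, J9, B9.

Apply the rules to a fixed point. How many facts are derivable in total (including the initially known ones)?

13

Round 1 fires (1), (6), (10), giving W, S7, M.
Round 2 fires (2), (12), giving U8, F.
Round 3 fires (4), (11), giving C2, G8.
Closure: {A1, B9, C2, D5, F, G8, H, J9, M, P4, S7, U8, W} — 13 facts.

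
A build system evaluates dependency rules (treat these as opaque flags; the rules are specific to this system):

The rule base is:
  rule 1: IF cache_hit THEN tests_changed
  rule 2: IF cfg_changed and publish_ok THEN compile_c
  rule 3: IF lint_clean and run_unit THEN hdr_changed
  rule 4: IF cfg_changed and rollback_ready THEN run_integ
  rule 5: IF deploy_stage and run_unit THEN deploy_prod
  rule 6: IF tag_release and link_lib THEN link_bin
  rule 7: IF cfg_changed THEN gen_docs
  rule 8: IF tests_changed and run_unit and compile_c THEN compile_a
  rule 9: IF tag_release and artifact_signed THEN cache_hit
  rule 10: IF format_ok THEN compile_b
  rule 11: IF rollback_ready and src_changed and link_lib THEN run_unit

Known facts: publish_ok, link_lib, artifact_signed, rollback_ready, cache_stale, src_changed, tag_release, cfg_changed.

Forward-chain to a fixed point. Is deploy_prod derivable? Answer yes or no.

no

[1] rule 2 [IF cfg_changed and publish_ok THEN compile_c]; rule 4 [IF cfg_changed and rollback_ready THEN run_integ]; rule 6 [IF tag_release and link_lib THEN link_bin]; rule 7 [IF cfg_changed THEN gen_docs]; rule 9 [IF tag_release and artifact_signed THEN cache_hit]; rule 11 [IF rollback_ready and src_changed and link_lib THEN run_unit]. ⇒ new: compile_c, run_integ, link_bin, gen_docs, cache_hit, run_unit.
[2] rule 1 [IF cache_hit THEN tests_changed]. ⇒ new: tests_changed.
[3] rule 8 [IF tests_changed and run_unit and compile_c THEN compile_a]. ⇒ new: compile_a.
Fixed point reached. deploy_prod is concluded only by rule 5; rule 5 needs deploy_stage (never derived).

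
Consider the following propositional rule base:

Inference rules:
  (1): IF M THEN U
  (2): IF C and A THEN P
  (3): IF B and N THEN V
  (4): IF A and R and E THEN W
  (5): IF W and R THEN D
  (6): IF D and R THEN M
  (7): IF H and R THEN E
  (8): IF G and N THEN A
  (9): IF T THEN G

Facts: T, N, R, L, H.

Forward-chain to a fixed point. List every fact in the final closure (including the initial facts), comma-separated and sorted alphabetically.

A, D, E, G, H, L, M, N, R, T, U, W

Round 1 fires (7), (9), giving E, G.
Round 2 fires (8), giving A.
Round 3 fires (4), giving W.
Round 4 fires (5), giving D.
Round 5 fires (6), giving M.
Round 6 fires (1), giving U.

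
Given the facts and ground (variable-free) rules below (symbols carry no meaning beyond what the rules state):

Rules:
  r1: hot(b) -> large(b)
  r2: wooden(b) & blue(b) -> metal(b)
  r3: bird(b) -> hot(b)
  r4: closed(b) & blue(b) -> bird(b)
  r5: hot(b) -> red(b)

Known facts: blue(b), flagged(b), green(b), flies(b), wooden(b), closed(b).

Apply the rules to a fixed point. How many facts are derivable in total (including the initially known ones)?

Round 1 fires r2, r4, giving metal(b), bird(b).
Round 2 fires r3, giving hot(b).
Round 3 fires r1, r5, giving large(b), red(b).
Closure: {bird(b), blue(b), closed(b), flagged(b), flies(b), green(b), hot(b), large(b), metal(b), red(b), wooden(b)} — 11 facts.

11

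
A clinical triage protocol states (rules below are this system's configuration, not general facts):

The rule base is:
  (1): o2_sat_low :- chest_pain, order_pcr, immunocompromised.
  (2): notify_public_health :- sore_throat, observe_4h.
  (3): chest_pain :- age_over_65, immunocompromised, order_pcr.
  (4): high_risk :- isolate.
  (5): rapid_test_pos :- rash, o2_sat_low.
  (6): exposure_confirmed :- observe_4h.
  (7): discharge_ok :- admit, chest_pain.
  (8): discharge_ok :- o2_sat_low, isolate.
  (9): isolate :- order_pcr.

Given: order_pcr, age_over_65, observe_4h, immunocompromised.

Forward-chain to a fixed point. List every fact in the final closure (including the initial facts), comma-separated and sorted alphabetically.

Round 1 fires (3), (6), (9), giving chest_pain, exposure_confirmed, isolate.
Round 2 fires (1), (4), giving o2_sat_low, high_risk.
Round 3 fires (8), giving discharge_ok.

age_over_65, chest_pain, discharge_ok, exposure_confirmed, high_risk, immunocompromised, isolate, o2_sat_low, observe_4h, order_pcr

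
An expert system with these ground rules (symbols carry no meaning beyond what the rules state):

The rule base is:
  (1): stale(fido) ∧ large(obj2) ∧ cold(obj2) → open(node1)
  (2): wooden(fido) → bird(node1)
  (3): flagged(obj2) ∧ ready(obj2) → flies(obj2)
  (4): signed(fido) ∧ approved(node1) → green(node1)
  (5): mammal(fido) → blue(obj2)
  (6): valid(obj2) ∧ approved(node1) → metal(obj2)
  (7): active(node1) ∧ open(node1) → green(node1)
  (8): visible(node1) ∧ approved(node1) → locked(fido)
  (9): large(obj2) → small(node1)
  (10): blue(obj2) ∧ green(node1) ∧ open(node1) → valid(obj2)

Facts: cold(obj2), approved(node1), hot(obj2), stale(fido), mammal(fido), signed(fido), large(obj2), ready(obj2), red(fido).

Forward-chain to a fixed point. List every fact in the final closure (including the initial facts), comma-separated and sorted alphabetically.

Round 1: (1) [stale(fido) ∧ large(obj2) ∧ cold(obj2) → open(node1)]; (4) [signed(fido) ∧ approved(node1) → green(node1)]; (5) [mammal(fido) → blue(obj2)]; (9) [large(obj2) → small(node1)]. New: open(node1), green(node1), blue(obj2), small(node1).
Round 2: (10) [blue(obj2) ∧ green(node1) ∧ open(node1) → valid(obj2)]. New: valid(obj2).
Round 3: (6) [valid(obj2) ∧ approved(node1) → metal(obj2)]. New: metal(obj2).

approved(node1), blue(obj2), cold(obj2), green(node1), hot(obj2), large(obj2), mammal(fido), metal(obj2), open(node1), ready(obj2), red(fido), signed(fido), small(node1), stale(fido), valid(obj2)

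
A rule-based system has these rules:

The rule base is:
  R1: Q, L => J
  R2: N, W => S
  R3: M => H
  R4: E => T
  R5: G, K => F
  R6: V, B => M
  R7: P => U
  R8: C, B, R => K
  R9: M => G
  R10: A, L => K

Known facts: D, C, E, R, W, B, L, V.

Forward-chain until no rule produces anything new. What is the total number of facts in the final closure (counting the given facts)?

14

Round 1 fires R4, R6, R8, giving T, M, K.
Round 2 fires R3, R9, giving H, G.
Round 3 fires R5, giving F.
Closure: {B, C, D, E, F, G, H, K, L, M, R, T, V, W} — 14 facts.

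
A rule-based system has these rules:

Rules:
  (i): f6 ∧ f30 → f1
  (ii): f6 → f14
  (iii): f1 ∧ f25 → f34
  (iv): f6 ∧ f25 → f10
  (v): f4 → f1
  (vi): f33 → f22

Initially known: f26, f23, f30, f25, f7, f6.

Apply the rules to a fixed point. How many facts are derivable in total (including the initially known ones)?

Round 1 — (i), (ii), (iv), derive f1, f14, f10.
Round 2 — (iii), derive f34.
Closure: {f1, f10, f14, f23, f25, f26, f30, f34, f6, f7} — 10 facts.

10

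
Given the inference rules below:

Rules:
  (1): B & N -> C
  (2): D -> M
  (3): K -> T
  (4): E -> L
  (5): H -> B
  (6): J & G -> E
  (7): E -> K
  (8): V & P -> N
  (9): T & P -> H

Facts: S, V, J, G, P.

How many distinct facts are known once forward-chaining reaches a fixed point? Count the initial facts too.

Round 1 fires (6), (8), giving E, N.
Round 2 fires (4), (7), giving L, K.
Round 3 fires (3), giving T.
Round 4 fires (9), giving H.
Round 5 fires (5), giving B.
Round 6 fires (1), giving C.
Closure: {B, C, E, G, H, J, K, L, N, P, S, T, V} — 13 facts.

13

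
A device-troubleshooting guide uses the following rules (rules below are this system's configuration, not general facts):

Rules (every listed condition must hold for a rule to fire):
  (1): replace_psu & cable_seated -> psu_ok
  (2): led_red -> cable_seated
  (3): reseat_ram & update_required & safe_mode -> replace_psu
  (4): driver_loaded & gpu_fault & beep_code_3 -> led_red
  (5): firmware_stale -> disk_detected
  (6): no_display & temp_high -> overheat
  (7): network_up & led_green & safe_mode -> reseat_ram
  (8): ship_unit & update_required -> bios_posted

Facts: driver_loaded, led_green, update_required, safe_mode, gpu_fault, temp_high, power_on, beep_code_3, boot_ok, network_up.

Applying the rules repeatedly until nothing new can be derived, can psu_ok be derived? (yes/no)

Round 1: (4) [driver_loaded & gpu_fault & beep_code_3 -> led_red]; (7) [network_up & led_green & safe_mode -> reseat_ram]. New: led_red, reseat_ram.
Round 2: (2) [led_red -> cable_seated]; (3) [reseat_ram & update_required & safe_mode -> replace_psu]. New: cable_seated, replace_psu.
Round 3: (1) [replace_psu & cable_seated -> psu_ok]. New: psu_ok.
psu_ok appears in round 3, so it is derivable.

yes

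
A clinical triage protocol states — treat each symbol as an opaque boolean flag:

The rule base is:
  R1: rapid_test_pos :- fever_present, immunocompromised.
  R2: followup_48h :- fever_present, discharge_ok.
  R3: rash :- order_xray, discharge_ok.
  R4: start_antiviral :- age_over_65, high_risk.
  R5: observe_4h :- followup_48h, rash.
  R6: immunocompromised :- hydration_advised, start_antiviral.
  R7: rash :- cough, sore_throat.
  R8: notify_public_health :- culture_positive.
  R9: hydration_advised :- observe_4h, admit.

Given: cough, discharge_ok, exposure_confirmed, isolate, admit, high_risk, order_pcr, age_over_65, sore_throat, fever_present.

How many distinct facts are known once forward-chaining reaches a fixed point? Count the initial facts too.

17

Round 1 — R2, R4, R7, derive followup_48h, start_antiviral, rash.
Round 2 — R5, derive observe_4h.
Round 3 — R9, derive hydration_advised.
Round 4 — R6, derive immunocompromised.
Round 5 — R1, derive rapid_test_pos.
Closure: {admit, age_over_65, cough, discharge_ok, exposure_confirmed, fever_present, followup_48h, high_risk, hydration_advised, immunocompromised, isolate, observe_4h, order_pcr, rapid_test_pos, rash, sore_throat, start_antiviral} — 17 facts.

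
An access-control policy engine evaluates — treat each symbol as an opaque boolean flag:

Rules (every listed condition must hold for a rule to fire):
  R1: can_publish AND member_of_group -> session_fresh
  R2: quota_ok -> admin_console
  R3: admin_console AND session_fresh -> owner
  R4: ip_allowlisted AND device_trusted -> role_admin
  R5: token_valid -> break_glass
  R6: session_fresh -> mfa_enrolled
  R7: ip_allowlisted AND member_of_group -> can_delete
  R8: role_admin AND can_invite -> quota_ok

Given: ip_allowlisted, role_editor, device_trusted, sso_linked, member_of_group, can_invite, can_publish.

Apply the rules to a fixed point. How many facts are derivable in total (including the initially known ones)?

14

Round 1 fires R1, R4, R7, giving session_fresh, role_admin, can_delete.
Round 2 fires R6, R8, giving mfa_enrolled, quota_ok.
Round 3 fires R2, giving admin_console.
Round 4 fires R3, giving owner.
Closure: {admin_console, can_delete, can_invite, can_publish, device_trusted, ip_allowlisted, member_of_group, mfa_enrolled, owner, quota_ok, role_admin, role_editor, session_fresh, sso_linked} — 14 facts.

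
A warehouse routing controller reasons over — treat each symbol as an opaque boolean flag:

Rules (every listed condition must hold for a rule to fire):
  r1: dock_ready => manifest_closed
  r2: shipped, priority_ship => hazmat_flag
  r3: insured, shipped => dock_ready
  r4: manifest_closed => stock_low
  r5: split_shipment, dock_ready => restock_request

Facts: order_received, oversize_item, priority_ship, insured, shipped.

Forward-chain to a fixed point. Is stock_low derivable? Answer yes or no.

Round 1: r2 [shipped, priority_ship => hazmat_flag]; r3 [insured, shipped => dock_ready]. Adds hazmat_flag, dock_ready.
Round 2: r1 [dock_ready => manifest_closed]. Adds manifest_closed.
Round 3: r4 [manifest_closed => stock_low]. Adds stock_low.
stock_low appears in round 3, so it is derivable.

yes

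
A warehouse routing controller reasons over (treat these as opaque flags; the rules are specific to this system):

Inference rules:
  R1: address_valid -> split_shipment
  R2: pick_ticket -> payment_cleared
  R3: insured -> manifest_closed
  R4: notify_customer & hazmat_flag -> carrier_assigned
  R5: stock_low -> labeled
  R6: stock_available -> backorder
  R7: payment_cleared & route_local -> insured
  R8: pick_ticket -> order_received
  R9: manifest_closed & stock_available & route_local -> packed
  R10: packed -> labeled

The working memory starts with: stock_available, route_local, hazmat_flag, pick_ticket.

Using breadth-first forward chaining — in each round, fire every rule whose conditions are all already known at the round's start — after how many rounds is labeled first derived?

5

Round 1: R2 [pick_ticket -> payment_cleared]; R6 [stock_available -> backorder]; R8 [pick_ticket -> order_received]. New: payment_cleared, backorder, order_received.
Round 2: R7 [payment_cleared & route_local -> insured]. New: insured.
Round 3: R3 [insured -> manifest_closed]. New: manifest_closed.
Round 4: R9 [manifest_closed & stock_available & route_local -> packed]. New: packed.
Round 5: R10 [packed -> labeled]. New: labeled.
labeled first appears in round 5.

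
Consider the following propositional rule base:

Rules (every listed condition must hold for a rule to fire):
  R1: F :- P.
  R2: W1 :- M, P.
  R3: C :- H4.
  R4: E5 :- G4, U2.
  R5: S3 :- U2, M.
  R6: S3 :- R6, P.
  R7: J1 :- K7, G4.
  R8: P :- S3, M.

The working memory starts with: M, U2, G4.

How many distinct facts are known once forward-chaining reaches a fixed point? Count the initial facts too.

8

Round 1 — R4, R5, derive E5, S3.
Round 2 — R8, derive P.
Round 3 — R1, R2, derive F, W1.
Closure: {E5, F, G4, M, P, S3, U2, W1} — 8 facts.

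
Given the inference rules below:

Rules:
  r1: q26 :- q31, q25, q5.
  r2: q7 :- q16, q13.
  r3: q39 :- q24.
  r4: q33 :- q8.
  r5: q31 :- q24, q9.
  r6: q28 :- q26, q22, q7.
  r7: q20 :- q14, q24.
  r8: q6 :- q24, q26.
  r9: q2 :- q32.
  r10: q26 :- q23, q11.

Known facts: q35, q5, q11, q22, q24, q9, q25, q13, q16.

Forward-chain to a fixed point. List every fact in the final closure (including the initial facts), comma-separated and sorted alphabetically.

q11, q13, q16, q22, q24, q25, q26, q28, q31, q35, q39, q5, q6, q7, q9

Round 1: r2 [q7 :- q16, q13.]; r3 [q39 :- q24.]; r5 [q31 :- q24, q9.]. Adds q7, q39, q31.
Round 2: r1 [q26 :- q31, q25, q5.]. Adds q26.
Round 3: r6 [q28 :- q26, q22, q7.]; r8 [q6 :- q24, q26.]. Adds q28, q6.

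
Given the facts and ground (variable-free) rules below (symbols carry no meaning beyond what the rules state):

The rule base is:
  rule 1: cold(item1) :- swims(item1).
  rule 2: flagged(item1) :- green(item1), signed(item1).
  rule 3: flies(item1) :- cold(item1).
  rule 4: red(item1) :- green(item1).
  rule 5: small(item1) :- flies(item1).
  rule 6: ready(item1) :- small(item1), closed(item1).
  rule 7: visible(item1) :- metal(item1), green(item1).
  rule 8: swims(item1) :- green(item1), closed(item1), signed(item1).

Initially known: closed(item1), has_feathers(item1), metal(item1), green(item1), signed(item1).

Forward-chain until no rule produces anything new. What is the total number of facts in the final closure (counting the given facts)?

Round 1: rule 2 [flagged(item1) :- green(item1), signed(item1).]; rule 4 [red(item1) :- green(item1).]; rule 7 [visible(item1) :- metal(item1), green(item1).]; rule 8 [swims(item1) :- green(item1), closed(item1), signed(item1).]. Adds flagged(item1), red(item1), visible(item1), swims(item1).
Round 2: rule 1 [cold(item1) :- swims(item1).]. Adds cold(item1).
Round 3: rule 3 [flies(item1) :- cold(item1).]. Adds flies(item1).
Round 4: rule 5 [small(item1) :- flies(item1).]. Adds small(item1).
Round 5: rule 6 [ready(item1) :- small(item1), closed(item1).]. Adds ready(item1).
Closure: {closed(item1), cold(item1), flagged(item1), flies(item1), green(item1), has_feathers(item1), metal(item1), ready(item1), red(item1), signed(item1), small(item1), swims(item1), visible(item1)} — 13 facts.

13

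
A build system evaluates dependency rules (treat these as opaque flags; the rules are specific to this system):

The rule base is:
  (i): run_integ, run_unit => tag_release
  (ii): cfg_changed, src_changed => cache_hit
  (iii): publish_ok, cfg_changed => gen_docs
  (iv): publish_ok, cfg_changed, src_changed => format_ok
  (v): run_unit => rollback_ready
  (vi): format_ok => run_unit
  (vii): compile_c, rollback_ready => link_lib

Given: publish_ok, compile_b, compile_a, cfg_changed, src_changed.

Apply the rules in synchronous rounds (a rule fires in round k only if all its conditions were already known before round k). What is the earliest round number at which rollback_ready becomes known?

3

[1] (ii) [cfg_changed, src_changed => cache_hit]; (iii) [publish_ok, cfg_changed => gen_docs]; (iv) [publish_ok, cfg_changed, src_changed => format_ok]. ⇒ new: cache_hit, gen_docs, format_ok.
[2] (vi) [format_ok => run_unit]. ⇒ new: run_unit.
[3] (v) [run_unit => rollback_ready]. ⇒ new: rollback_ready.
rollback_ready first appears in round 3.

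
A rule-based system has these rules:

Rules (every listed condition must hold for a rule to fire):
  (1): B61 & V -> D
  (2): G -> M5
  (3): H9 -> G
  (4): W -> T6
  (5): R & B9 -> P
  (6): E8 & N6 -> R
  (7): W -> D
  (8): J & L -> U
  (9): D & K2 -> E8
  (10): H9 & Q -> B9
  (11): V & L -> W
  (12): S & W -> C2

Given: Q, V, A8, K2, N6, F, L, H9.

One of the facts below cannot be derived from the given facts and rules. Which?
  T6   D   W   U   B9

U

Round 1: (3) [H9 -> G]; (10) [H9 & Q -> B9]; (11) [V & L -> W]. Adds G, B9, W.
Round 2: (2) [G -> M5]; (4) [W -> T6]; (7) [W -> D]. Adds M5, T6, D.
Round 3: (9) [D & K2 -> E8]. Adds E8.
Round 4: (6) [E8 & N6 -> R]. Adds R.
Round 5: (5) [R & B9 -> P]. Adds P.
Derived: T6 (round 2), W (round 1), B9 (round 1), D (round 2). U never appears in any round.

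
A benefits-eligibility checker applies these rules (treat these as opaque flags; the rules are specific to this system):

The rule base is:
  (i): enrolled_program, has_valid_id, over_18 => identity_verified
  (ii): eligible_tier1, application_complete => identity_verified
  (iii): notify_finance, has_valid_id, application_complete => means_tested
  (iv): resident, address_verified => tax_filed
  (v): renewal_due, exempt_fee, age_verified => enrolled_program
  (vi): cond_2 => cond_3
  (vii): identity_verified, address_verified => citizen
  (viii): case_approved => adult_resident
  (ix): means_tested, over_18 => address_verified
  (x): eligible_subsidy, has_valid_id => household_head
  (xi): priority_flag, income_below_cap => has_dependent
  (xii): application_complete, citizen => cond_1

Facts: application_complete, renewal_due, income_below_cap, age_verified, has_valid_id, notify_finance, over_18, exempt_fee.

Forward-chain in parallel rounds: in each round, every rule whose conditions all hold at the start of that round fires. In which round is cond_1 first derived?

Round 1 — (iii), (v), derive means_tested, enrolled_program.
Round 2 — (i), (ix), derive identity_verified, address_verified.
Round 3 — (vii), derive citizen.
Round 4 — (xii), derive cond_1.
cond_1 first appears in round 4.

4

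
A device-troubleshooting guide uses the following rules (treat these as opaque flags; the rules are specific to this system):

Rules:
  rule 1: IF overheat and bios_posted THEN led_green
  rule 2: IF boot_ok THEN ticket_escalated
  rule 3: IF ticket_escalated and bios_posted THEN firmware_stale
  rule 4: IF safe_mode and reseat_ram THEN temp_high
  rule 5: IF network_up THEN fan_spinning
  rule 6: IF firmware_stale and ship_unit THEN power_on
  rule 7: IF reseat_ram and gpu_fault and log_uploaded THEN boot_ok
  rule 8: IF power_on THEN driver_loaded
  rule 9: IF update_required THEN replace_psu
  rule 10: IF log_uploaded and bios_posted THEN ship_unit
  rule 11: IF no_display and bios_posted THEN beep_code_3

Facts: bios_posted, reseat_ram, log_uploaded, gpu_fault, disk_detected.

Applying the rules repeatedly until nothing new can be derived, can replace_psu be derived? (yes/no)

no

[1] rule 7 [IF reseat_ram and gpu_fault and log_uploaded THEN boot_ok]; rule 10 [IF log_uploaded and bios_posted THEN ship_unit]. ⇒ new: boot_ok, ship_unit.
[2] rule 2 [IF boot_ok THEN ticket_escalated]. ⇒ new: ticket_escalated.
[3] rule 3 [IF ticket_escalated and bios_posted THEN firmware_stale]. ⇒ new: firmware_stale.
[4] rule 6 [IF firmware_stale and ship_unit THEN power_on]. ⇒ new: power_on.
[5] rule 8 [IF power_on THEN driver_loaded]. ⇒ new: driver_loaded.
Fixed point reached. replace_psu is concluded only by rule 9; rule 9 needs update_required (never derived).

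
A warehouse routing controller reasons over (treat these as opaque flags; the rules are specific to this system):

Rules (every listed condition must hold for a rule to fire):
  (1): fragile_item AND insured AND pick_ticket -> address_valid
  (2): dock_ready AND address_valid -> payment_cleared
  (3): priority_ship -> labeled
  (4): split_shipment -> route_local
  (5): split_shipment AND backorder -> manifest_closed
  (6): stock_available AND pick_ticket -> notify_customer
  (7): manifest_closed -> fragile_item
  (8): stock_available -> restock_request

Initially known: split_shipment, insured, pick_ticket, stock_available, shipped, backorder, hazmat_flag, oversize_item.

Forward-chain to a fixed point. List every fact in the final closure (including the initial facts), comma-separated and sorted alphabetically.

address_valid, backorder, fragile_item, hazmat_flag, insured, manifest_closed, notify_customer, oversize_item, pick_ticket, restock_request, route_local, shipped, split_shipment, stock_available

Round 1 — (4), (5), (6), (8), derive route_local, manifest_closed, notify_customer, restock_request.
Round 2 — (7), derive fragile_item.
Round 3 — (1), derive address_valid.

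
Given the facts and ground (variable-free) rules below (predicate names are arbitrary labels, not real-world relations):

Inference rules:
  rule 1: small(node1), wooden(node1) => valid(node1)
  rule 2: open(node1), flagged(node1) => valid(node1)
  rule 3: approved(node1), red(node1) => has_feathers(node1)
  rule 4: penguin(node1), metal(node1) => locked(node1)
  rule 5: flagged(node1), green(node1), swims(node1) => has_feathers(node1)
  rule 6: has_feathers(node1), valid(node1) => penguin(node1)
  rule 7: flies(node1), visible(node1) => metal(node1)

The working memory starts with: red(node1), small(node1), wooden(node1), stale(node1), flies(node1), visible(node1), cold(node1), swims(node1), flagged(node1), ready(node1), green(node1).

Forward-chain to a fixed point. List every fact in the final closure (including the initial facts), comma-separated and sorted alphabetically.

Round 1: rule 1 [small(node1), wooden(node1) => valid(node1)]; rule 5 [flagged(node1), green(node1), swims(node1) => has_feathers(node1)]; rule 7 [flies(node1), visible(node1) => metal(node1)]. New: valid(node1), has_feathers(node1), metal(node1).
Round 2: rule 6 [has_feathers(node1), valid(node1) => penguin(node1)]. New: penguin(node1).
Round 3: rule 4 [penguin(node1), metal(node1) => locked(node1)]. New: locked(node1).

cold(node1), flagged(node1), flies(node1), green(node1), has_feathers(node1), locked(node1), metal(node1), penguin(node1), ready(node1), red(node1), small(node1), stale(node1), swims(node1), valid(node1), visible(node1), wooden(node1)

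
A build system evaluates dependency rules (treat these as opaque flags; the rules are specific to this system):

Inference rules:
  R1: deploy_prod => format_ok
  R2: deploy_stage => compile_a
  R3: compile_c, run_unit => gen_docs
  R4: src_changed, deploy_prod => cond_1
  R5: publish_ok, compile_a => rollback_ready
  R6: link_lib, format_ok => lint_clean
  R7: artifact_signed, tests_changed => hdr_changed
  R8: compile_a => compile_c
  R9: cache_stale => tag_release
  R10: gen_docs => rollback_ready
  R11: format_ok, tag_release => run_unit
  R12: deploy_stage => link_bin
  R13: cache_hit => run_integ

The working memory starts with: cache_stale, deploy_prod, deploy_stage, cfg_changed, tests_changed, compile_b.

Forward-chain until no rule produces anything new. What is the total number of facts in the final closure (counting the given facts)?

Round 1 fires R1, R2, R9, R12, giving format_ok, compile_a, tag_release, link_bin.
Round 2 fires R8, R11, giving compile_c, run_unit.
Round 3 fires R3, giving gen_docs.
Round 4 fires R10, giving rollback_ready.
Closure: {cache_stale, cfg_changed, compile_a, compile_b, compile_c, deploy_prod, deploy_stage, format_ok, gen_docs, link_bin, rollback_ready, run_unit, tag_release, tests_changed} — 14 facts.

14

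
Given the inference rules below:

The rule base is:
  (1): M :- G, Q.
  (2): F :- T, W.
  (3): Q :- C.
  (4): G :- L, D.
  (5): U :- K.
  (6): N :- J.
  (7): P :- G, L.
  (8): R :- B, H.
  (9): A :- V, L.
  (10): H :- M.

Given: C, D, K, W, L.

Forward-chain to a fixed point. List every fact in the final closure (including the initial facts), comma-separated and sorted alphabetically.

C, D, G, H, K, L, M, P, Q, U, W

Round 1: (3) [Q :- C.]; (4) [G :- L, D.]; (5) [U :- K.]. Adds Q, G, U.
Round 2: (1) [M :- G, Q.]; (7) [P :- G, L.]. Adds M, P.
Round 3: (10) [H :- M.]. Adds H.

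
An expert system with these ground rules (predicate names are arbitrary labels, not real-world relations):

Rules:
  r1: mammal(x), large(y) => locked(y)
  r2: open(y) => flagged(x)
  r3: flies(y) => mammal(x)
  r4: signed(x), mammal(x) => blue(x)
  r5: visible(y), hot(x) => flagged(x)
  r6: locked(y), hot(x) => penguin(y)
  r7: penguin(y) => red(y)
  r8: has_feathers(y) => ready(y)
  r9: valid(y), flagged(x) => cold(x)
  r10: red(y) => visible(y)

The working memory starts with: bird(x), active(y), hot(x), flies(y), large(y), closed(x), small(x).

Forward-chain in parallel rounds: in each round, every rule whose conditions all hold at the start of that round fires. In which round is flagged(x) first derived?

6

Round 1: r3 [flies(y) => mammal(x)]. Adds mammal(x).
Round 2: r1 [mammal(x), large(y) => locked(y)]. Adds locked(y).
Round 3: r6 [locked(y), hot(x) => penguin(y)]. Adds penguin(y).
Round 4: r7 [penguin(y) => red(y)]. Adds red(y).
Round 5: r10 [red(y) => visible(y)]. Adds visible(y).
Round 6: r5 [visible(y), hot(x) => flagged(x)]. Adds flagged(x).
flagged(x) first appears in round 6.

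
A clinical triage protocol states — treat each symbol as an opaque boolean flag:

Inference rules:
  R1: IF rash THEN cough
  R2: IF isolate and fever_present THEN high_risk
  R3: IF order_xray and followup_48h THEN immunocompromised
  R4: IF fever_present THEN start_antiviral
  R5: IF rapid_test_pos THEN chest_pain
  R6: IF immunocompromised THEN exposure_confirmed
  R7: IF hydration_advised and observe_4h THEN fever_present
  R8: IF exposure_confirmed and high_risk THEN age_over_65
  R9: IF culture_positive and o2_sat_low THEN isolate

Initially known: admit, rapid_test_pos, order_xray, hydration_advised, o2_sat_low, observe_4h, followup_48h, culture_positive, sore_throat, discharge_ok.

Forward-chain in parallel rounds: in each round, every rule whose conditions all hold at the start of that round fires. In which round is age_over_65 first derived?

Round 1 fires R3, R5, R7, R9, giving immunocompromised, chest_pain, fever_present, isolate.
Round 2 fires R2, R4, R6, giving high_risk, start_antiviral, exposure_confirmed.
Round 3 fires R8, giving age_over_65.
age_over_65 first appears in round 3.

3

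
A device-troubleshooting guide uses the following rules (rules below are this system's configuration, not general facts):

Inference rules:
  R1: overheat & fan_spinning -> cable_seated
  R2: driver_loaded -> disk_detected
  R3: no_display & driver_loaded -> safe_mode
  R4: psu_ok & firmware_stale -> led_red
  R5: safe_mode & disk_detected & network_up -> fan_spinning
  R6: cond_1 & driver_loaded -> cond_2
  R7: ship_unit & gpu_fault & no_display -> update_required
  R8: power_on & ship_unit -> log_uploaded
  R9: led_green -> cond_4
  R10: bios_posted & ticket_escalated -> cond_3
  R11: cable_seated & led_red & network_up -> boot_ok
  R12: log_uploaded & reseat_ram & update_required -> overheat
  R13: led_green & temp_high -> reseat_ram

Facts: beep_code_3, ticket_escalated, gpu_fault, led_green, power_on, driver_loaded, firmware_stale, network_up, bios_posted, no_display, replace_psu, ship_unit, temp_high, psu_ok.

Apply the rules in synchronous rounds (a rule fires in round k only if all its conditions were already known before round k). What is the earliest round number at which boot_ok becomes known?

Round 1: R2 [driver_loaded -> disk_detected]; R3 [no_display & driver_loaded -> safe_mode]; R4 [psu_ok & firmware_stale -> led_red]; R7 [ship_unit & gpu_fault & no_display -> update_required]; R8 [power_on & ship_unit -> log_uploaded]; R9 [led_green -> cond_4]; R10 [bios_posted & ticket_escalated -> cond_3]; R13 [led_green & temp_high -> reseat_ram]. New: disk_detected, safe_mode, led_red, update_required, log_uploaded, cond_4, cond_3, reseat_ram.
Round 2: R5 [safe_mode & disk_detected & network_up -> fan_spinning]; R12 [log_uploaded & reseat_ram & update_required -> overheat]. New: fan_spinning, overheat.
Round 3: R1 [overheat & fan_spinning -> cable_seated]. New: cable_seated.
Round 4: R11 [cable_seated & led_red & network_up -> boot_ok]. New: boot_ok.
boot_ok first appears in round 4.

4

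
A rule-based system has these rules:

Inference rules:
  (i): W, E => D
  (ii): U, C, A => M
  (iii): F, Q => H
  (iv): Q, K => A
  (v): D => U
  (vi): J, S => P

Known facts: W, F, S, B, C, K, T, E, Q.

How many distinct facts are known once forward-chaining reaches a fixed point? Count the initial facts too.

[1] (i) [W, E => D]; (iii) [F, Q => H]; (iv) [Q, K => A]. ⇒ new: D, H, A.
[2] (v) [D => U]. ⇒ new: U.
[3] (ii) [U, C, A => M]. ⇒ new: M.
Closure: {A, B, C, D, E, F, H, K, M, Q, S, T, U, W} — 14 facts.

14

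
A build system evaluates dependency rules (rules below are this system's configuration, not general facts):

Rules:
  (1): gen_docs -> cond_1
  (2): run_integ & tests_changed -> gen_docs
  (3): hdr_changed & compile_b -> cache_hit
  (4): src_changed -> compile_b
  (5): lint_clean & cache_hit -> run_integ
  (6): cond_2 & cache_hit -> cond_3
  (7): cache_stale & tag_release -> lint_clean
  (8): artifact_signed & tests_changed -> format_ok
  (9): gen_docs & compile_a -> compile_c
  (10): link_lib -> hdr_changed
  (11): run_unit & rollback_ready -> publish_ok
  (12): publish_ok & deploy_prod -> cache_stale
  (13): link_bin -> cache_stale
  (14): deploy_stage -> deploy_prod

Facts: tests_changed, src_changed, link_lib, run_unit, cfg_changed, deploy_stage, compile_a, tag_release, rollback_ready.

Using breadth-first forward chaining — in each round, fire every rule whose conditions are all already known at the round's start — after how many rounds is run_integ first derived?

[1] (4) [src_changed -> compile_b]; (10) [link_lib -> hdr_changed]; (11) [run_unit & rollback_ready -> publish_ok]; (14) [deploy_stage -> deploy_prod]. ⇒ new: compile_b, hdr_changed, publish_ok, deploy_prod.
[2] (3) [hdr_changed & compile_b -> cache_hit]; (12) [publish_ok & deploy_prod -> cache_stale]. ⇒ new: cache_hit, cache_stale.
[3] (7) [cache_stale & tag_release -> lint_clean]. ⇒ new: lint_clean.
[4] (5) [lint_clean & cache_hit -> run_integ]. ⇒ new: run_integ.
run_integ first appears in round 4.

4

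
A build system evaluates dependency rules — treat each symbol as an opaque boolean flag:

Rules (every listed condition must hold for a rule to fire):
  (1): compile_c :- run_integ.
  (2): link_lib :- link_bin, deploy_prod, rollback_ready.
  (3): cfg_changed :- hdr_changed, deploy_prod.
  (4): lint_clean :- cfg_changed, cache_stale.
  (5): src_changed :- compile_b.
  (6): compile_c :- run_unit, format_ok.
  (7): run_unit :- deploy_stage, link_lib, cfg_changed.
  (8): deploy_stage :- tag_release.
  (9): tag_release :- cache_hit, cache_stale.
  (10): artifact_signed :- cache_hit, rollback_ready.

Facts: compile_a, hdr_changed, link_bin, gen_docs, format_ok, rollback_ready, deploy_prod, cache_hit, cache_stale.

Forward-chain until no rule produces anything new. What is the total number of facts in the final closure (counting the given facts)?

17

Round 1: (2) [link_lib :- link_bin, deploy_prod, rollback_ready.]; (3) [cfg_changed :- hdr_changed, deploy_prod.]; (9) [tag_release :- cache_hit, cache_stale.]; (10) [artifact_signed :- cache_hit, rollback_ready.]. Adds link_lib, cfg_changed, tag_release, artifact_signed.
Round 2: (4) [lint_clean :- cfg_changed, cache_stale.]; (8) [deploy_stage :- tag_release.]. Adds lint_clean, deploy_stage.
Round 3: (7) [run_unit :- deploy_stage, link_lib, cfg_changed.]. Adds run_unit.
Round 4: (6) [compile_c :- run_unit, format_ok.]. Adds compile_c.
Closure: {artifact_signed, cache_hit, cache_stale, cfg_changed, compile_a, compile_c, deploy_prod, deploy_stage, format_ok, gen_docs, hdr_changed, link_bin, link_lib, lint_clean, rollback_ready, run_unit, tag_release} — 17 facts.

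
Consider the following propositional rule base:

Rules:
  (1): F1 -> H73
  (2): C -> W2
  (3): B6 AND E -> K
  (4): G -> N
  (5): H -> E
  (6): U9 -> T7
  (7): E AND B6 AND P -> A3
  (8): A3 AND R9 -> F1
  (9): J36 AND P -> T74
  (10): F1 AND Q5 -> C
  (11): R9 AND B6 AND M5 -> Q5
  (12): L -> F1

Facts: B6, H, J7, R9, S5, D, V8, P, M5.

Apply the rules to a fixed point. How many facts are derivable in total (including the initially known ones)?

[1] (5) [H -> E]; (11) [R9 AND B6 AND M5 -> Q5]. ⇒ new: E, Q5.
[2] (3) [B6 AND E -> K]; (7) [E AND B6 AND P -> A3]. ⇒ new: K, A3.
[3] (8) [A3 AND R9 -> F1]. ⇒ new: F1.
[4] (1) [F1 -> H73]; (10) [F1 AND Q5 -> C]. ⇒ new: H73, C.
[5] (2) [C -> W2]. ⇒ new: W2.
Closure: {A3, B6, C, D, E, F1, H, H73, J7, K, M5, P, Q5, R9, S5, V8, W2} — 17 facts.

17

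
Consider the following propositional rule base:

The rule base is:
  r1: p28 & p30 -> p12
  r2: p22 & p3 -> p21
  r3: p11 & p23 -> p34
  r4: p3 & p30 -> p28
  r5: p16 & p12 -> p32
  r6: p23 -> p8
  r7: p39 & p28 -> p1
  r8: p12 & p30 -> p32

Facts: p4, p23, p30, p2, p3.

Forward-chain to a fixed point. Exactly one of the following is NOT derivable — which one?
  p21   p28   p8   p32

Round 1 — r4, r6, derive p28, p8.
Round 2 — r1, derive p12.
Round 3 — r8, derive p32.
Derived: p32 (round 3), p8 (round 1), p28 (round 1). p21 never appears in any round.

p21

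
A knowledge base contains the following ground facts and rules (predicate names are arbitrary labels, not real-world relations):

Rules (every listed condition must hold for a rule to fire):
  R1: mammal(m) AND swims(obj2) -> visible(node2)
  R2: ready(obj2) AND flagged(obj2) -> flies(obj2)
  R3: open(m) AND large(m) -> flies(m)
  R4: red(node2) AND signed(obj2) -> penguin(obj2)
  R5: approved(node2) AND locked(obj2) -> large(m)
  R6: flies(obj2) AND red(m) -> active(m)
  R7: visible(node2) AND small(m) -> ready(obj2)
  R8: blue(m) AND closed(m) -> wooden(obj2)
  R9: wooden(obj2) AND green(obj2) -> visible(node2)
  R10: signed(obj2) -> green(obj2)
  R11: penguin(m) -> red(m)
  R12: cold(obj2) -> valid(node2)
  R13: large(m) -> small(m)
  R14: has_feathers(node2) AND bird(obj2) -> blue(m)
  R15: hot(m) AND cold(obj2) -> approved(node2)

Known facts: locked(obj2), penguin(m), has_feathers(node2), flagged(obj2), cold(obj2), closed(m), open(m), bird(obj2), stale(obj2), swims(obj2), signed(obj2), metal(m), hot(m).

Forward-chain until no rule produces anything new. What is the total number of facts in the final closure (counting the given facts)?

[1] R10 [signed(obj2) -> green(obj2)]; R11 [penguin(m) -> red(m)]; R12 [cold(obj2) -> valid(node2)]; R14 [has_feathers(node2) AND bird(obj2) -> blue(m)]; R15 [hot(m) AND cold(obj2) -> approved(node2)]. ⇒ new: green(obj2), red(m), valid(node2), blue(m), approved(node2).
[2] R5 [approved(node2) AND locked(obj2) -> large(m)]; R8 [blue(m) AND closed(m) -> wooden(obj2)]. ⇒ new: large(m), wooden(obj2).
[3] R3 [open(m) AND large(m) -> flies(m)]; R9 [wooden(obj2) AND green(obj2) -> visible(node2)]; R13 [large(m) -> small(m)]. ⇒ new: flies(m), visible(node2), small(m).
[4] R7 [visible(node2) AND small(m) -> ready(obj2)]. ⇒ new: ready(obj2).
[5] R2 [ready(obj2) AND flagged(obj2) -> flies(obj2)]. ⇒ new: flies(obj2).
[6] R6 [flies(obj2) AND red(m) -> active(m)]. ⇒ new: active(m).
Closure: {active(m), approved(node2), bird(obj2), blue(m), closed(m), cold(obj2), flagged(obj2), flies(m), flies(obj2), green(obj2), has_feathers(node2), hot(m), large(m), locked(obj2), metal(m), open(m), penguin(m), ready(obj2), red(m), signed(obj2), small(m), stale(obj2), swims(obj2), valid(node2), visible(node2), wooden(obj2)} — 26 facts.

26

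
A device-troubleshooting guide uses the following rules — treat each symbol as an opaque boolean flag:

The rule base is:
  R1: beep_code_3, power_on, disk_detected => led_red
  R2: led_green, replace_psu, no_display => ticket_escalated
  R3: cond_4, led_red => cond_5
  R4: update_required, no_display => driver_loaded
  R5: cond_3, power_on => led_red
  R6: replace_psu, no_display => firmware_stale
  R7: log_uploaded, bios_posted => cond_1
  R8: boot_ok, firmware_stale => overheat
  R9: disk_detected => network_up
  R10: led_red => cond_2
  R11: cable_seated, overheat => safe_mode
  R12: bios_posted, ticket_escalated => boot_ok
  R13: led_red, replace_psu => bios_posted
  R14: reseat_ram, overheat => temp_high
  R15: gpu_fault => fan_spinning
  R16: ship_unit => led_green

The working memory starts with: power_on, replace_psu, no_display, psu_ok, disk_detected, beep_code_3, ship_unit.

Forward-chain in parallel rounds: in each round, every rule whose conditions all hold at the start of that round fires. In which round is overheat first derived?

4

[1] R1 [beep_code_3, power_on, disk_detected => led_red]; R6 [replace_psu, no_display => firmware_stale]; R9 [disk_detected => network_up]; R16 [ship_unit => led_green]. ⇒ new: led_red, firmware_stale, network_up, led_green.
[2] R2 [led_green, replace_psu, no_display => ticket_escalated]; R10 [led_red => cond_2]; R13 [led_red, replace_psu => bios_posted]. ⇒ new: ticket_escalated, cond_2, bios_posted.
[3] R12 [bios_posted, ticket_escalated => boot_ok]. ⇒ new: boot_ok.
[4] R8 [boot_ok, firmware_stale => overheat]. ⇒ new: overheat.
overheat first appears in round 4.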